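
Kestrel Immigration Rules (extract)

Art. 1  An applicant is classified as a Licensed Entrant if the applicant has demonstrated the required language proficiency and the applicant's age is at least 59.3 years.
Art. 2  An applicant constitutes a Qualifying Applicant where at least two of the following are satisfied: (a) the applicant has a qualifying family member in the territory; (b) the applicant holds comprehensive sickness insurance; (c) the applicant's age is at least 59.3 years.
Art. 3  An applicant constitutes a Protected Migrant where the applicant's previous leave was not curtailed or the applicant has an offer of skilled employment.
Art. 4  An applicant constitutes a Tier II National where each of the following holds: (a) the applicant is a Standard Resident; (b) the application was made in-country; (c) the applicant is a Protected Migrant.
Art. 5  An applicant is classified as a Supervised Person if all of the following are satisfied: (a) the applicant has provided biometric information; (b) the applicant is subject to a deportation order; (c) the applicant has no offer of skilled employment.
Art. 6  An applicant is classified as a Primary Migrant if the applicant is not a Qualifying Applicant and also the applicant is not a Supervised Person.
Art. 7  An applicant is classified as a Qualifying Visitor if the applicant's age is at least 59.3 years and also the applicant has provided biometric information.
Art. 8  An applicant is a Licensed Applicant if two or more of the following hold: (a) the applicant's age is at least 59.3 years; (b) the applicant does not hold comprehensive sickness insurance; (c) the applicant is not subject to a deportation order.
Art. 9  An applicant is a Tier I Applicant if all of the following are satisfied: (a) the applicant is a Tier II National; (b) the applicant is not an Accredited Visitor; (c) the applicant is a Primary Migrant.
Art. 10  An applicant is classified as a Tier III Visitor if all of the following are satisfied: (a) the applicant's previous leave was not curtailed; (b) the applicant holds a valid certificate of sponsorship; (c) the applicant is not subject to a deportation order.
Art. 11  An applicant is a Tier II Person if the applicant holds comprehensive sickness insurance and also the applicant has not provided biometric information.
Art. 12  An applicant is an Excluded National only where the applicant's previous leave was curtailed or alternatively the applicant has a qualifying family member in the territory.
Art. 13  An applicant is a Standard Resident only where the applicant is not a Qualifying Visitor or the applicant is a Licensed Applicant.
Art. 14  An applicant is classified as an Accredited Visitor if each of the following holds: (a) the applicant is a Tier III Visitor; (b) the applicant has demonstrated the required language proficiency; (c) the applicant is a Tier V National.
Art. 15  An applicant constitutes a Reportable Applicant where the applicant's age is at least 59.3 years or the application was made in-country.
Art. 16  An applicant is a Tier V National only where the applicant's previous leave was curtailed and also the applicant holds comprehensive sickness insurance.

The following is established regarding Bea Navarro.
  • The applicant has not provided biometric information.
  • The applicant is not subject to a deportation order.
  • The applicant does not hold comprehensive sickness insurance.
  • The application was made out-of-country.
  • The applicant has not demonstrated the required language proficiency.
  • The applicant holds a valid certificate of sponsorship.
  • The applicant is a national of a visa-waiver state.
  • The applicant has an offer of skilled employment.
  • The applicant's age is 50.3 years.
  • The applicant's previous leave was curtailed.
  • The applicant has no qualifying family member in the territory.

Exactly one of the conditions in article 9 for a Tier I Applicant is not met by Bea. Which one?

Tier II National

article 7 — Qualifying Visitor: [applicant's age: 50.3 years ≥ 59.3 years? no] AND [the applicant has provided biometric information? no] → not satisfied.
article 8 — Licensed Applicant: applicant's age: 50.3 years ≥ 59.3 years? no; the applicant does not hold comprehensive sickness insurance? yes; the applicant is not subject to a deportation order? yes — 2 of 3 hold (need ≥2) → satisfied.
article 13 — Standard Resident: [not a Qualifying Visitor (article 7)? yes] OR [Licensed Applicant (article 8)? yes] → satisfied.
article 3 — Protected Migrant: [the applicant's previous leave was not curtailed? no] OR [the applicant has an offer of skilled employment? yes] → satisfied.
article 4 — Tier II National: [Standard Resident (article 13)? yes] AND [the application was made in-country? no] AND [Protected Migrant (article 3)? yes] → not satisfied.
article 10 — Tier III Visitor: [the applicant's previous leave was not curtailed? no] AND [the applicant holds a valid certificate of sponsorship? yes] AND [the applicant is not subject to a deportation order? yes] → not satisfied.
article 16 — Tier V National: [the applicant's previous leave was curtailed? yes] AND [the applicant holds comprehensive sickness insurance? no] → not satisfied.
article 14 — Accredited Visitor: [Tier III Visitor (article 10)? no] AND [the applicant has demonstrated the required language proficiency? no] AND [Tier V National (article 16)? no] → not satisfied.
article 2 — Qualifying Applicant: the applicant has a qualifying family member in the territory? no; the applicant holds comprehensive sickness insurance? no; applicant's age: 50.3 years ≥ 59.3 years? no — 0 of 3 hold (need ≥2) → not satisfied.
article 5 — Supervised Person: [the applicant has provided biometric information? no] AND [the applicant is subject to a deportation order? no] AND [the applicant has no offer of skilled employment? no] → not satisfied.
article 6 — Primary Migrant: [not a Qualifying Applicant (article 2)? yes] AND [not a Supervised Person (article 5)? yes] → satisfied.
article 9 — Tier I Applicant: [Tier II National (article 4)? no] AND [not an Accredited Visitor (article 14)? yes] AND [Primary Migrant (article 6)? yes] → not satisfied.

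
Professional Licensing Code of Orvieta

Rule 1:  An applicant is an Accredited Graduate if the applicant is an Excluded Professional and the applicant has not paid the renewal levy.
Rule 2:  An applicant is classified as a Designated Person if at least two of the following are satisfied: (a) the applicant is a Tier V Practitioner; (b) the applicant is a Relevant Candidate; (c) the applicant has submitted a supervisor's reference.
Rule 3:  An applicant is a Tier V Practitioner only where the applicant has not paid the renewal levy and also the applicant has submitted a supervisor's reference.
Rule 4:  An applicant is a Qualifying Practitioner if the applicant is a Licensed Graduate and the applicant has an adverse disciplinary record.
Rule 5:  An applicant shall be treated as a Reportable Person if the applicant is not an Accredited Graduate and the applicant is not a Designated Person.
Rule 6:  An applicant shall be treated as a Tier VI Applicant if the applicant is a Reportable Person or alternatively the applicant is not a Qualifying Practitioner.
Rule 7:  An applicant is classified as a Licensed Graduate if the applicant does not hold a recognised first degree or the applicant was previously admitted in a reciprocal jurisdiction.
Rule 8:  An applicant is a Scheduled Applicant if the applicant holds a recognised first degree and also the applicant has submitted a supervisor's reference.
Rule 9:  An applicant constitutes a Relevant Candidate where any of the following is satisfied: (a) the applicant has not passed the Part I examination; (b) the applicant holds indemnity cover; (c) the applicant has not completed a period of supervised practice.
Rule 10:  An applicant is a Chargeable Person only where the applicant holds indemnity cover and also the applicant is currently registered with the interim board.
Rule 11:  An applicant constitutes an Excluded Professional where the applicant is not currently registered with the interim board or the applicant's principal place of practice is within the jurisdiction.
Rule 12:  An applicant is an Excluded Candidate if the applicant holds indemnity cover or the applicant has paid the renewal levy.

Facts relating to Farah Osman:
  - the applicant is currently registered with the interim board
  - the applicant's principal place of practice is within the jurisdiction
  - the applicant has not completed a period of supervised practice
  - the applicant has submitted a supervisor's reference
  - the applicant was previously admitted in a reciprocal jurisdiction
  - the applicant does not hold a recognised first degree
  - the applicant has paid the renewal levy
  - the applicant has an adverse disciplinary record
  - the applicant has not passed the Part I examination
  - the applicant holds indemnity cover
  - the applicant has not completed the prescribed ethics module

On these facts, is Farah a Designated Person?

rule 3 — Tier V Practitioner: [the applicant has not paid the renewal levy? no] AND [the applicant has submitted a supervisor's reference? yes] → not satisfied.
rule 9 — Relevant Candidate: [the applicant has not passed the Part I examination? yes] OR [the applicant holds indemnity cover? yes] OR [the applicant has not completed a period of supervised practice? yes] → satisfied.
rule 2 — Designated Person: Tier V Practitioner (rule 3)? no; Relevant Candidate (rule 9)? yes; the applicant has submitted a supervisor's reference? yes — 2 of 3 hold (need ≥2) → satisfied.

Yes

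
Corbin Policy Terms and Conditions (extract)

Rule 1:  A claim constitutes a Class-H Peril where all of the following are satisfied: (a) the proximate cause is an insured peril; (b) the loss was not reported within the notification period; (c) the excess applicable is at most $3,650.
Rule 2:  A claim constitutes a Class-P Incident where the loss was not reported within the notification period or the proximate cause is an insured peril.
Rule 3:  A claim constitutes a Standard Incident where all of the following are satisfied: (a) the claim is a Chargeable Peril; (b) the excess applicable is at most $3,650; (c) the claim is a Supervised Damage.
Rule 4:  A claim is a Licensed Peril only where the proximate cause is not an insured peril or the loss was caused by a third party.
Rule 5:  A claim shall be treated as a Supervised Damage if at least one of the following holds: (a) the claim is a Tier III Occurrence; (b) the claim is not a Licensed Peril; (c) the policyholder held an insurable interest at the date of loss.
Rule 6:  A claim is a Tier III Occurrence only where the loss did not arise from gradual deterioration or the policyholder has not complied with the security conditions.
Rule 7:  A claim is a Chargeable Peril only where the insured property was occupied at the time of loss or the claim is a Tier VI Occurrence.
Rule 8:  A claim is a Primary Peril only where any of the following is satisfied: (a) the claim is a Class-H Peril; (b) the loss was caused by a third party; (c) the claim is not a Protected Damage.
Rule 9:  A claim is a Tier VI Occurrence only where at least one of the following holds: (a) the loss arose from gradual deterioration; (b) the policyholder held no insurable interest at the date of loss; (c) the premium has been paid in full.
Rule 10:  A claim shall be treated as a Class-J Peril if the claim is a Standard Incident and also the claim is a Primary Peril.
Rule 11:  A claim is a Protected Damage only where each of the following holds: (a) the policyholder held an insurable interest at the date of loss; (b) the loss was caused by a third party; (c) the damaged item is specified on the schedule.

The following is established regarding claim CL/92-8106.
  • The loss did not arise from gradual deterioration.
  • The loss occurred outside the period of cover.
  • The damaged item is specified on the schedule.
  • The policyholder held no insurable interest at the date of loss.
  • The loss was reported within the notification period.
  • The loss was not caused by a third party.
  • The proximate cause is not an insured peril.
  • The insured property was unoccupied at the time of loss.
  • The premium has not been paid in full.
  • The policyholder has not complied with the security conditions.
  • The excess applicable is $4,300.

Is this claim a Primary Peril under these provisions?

Under rule 1: the proximate cause is an insured peril? no; and the loss was not reported within the notification period? no; and excess applicable: $4,300 ≤ $3,650? no. So the claim is not a Class-H Peril.
Under rule 11: the policyholder held an insurable interest at the date of loss? no; and the loss was caused by a third party? no; and the damaged item is specified on the schedule? yes. So the claim is not a Protected Damage.
Under rule 8: Class-H Peril (rule 1)? no; or the loss was caused by a third party? no; or not a Protected Damage (rule 11)? yes. So the claim is a Primary Peril.

Yes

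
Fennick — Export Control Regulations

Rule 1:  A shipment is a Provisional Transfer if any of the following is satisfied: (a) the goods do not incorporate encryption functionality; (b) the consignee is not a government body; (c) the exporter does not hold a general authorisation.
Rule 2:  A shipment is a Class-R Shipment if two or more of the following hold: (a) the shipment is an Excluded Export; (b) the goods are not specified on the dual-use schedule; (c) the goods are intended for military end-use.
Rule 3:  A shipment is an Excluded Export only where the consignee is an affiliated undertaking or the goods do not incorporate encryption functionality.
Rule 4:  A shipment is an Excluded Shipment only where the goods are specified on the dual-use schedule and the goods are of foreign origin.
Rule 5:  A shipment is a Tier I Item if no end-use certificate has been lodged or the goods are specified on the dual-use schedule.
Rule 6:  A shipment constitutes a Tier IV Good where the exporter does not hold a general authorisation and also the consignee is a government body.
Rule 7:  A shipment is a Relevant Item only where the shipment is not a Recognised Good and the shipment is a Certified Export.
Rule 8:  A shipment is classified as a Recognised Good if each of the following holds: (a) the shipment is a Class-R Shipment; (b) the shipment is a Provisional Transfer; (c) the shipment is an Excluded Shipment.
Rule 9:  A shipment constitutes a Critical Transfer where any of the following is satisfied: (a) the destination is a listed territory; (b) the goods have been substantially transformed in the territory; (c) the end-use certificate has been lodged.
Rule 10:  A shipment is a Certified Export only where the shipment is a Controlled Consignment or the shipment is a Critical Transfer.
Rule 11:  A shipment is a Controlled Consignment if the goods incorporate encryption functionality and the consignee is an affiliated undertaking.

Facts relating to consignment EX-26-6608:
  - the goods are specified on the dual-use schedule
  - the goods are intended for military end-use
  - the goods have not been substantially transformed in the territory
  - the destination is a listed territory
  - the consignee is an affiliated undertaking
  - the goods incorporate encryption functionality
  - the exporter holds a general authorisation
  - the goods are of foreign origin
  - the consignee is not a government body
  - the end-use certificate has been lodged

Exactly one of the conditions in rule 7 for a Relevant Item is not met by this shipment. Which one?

Recognised Good

Under rule 3: the consignee is an affiliated undertaking? yes; or the goods do not incorporate encryption functionality? no. So the shipment is an Excluded Export.
Under rule 2: Excluded Export (rule 3)? yes; the goods are not specified on the dual-use schedule? no; the goods are intended for military end-use? yes — 2 of 3 hold (need ≥2) → satisfied.
Under rule 1: the goods do not incorporate encryption functionality? no; or the consignee is not a government body? yes; or the exporter does not hold a general authorisation? no. So the shipment is a Provisional Transfer.
Under rule 4: the goods are specified on the dual-use schedule? yes; and the goods are of foreign origin? yes. So the shipment is an Excluded Shipment.
Under rule 8: Class-R Shipment (rule 2)? yes; and Provisional Transfer (rule 1)? yes; and Excluded Shipment (rule 4)? yes. So the shipment is a Recognised Good.
Under rule 11: the goods incorporate encryption functionality? yes; and the consignee is an affiliated undertaking? yes. So the shipment is a Controlled Consignment.
Under rule 9: the destination is a listed territory? yes; or the goods have been substantially transformed in the territory? no; or the end-use certificate has been lodged? yes. So the shipment is a Critical Transfer.
Under rule 10: Controlled Consignment (rule 11)? yes; or Critical Transfer (rule 9)? yes. So the shipment is a Certified Export.
Under rule 7: not a Recognised Good (rule 8)? no; and Certified Export (rule 10)? yes. So the shipment is not a Relevant Item.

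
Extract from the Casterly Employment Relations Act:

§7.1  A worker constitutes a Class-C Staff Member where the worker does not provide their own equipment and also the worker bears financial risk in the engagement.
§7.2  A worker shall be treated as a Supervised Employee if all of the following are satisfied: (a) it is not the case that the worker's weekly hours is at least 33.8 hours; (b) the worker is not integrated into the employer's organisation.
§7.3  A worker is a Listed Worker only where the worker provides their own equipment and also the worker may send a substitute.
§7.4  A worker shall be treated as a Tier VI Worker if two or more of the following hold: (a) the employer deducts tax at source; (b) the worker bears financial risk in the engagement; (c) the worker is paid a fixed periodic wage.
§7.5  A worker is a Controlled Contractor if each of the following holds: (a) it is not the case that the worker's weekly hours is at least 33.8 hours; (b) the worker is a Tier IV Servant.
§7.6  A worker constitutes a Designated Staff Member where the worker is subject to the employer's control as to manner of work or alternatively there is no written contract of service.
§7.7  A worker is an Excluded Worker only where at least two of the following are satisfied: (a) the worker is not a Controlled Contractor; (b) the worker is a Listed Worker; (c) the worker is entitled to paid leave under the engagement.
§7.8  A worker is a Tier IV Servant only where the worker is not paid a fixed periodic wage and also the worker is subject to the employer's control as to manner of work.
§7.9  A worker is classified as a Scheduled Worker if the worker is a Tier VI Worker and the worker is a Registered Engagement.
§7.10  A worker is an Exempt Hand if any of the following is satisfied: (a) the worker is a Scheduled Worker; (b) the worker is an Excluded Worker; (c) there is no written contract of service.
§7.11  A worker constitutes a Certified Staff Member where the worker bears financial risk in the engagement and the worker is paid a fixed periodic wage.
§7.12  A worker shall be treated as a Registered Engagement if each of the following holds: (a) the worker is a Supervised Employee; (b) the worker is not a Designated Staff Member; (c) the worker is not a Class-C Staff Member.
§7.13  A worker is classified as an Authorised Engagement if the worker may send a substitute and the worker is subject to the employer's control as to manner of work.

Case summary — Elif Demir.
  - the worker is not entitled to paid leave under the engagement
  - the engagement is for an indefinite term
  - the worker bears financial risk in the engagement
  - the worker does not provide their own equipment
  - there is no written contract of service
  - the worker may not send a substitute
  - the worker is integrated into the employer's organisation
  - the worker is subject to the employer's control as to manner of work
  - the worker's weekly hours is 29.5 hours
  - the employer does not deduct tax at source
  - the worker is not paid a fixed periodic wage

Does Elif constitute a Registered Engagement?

No

§7.2 — Supervised Employee: [worker's weekly hours: 29.5 hours ≥ 33.8 hours? no, so negated condition yes] AND [the worker is not integrated into the employer's organisation? no] → not satisfied.
§7.6 — Designated Staff Member: [the worker is subject to the employer's control as to manner of work? yes] OR [there is no written contract of service? yes] → satisfied.
§7.1 — Class-C Staff Member: [the worker does not provide their own equipment? yes] AND [the worker bears financial risk in the engagement? yes] → satisfied.
§7.12 — Registered Engagement: [Supervised Employee (§7.2)? no] AND [not a Designated Staff Member (§7.6)? no] AND [not a Class-C Staff Member (§7.1)? no] → not satisfied.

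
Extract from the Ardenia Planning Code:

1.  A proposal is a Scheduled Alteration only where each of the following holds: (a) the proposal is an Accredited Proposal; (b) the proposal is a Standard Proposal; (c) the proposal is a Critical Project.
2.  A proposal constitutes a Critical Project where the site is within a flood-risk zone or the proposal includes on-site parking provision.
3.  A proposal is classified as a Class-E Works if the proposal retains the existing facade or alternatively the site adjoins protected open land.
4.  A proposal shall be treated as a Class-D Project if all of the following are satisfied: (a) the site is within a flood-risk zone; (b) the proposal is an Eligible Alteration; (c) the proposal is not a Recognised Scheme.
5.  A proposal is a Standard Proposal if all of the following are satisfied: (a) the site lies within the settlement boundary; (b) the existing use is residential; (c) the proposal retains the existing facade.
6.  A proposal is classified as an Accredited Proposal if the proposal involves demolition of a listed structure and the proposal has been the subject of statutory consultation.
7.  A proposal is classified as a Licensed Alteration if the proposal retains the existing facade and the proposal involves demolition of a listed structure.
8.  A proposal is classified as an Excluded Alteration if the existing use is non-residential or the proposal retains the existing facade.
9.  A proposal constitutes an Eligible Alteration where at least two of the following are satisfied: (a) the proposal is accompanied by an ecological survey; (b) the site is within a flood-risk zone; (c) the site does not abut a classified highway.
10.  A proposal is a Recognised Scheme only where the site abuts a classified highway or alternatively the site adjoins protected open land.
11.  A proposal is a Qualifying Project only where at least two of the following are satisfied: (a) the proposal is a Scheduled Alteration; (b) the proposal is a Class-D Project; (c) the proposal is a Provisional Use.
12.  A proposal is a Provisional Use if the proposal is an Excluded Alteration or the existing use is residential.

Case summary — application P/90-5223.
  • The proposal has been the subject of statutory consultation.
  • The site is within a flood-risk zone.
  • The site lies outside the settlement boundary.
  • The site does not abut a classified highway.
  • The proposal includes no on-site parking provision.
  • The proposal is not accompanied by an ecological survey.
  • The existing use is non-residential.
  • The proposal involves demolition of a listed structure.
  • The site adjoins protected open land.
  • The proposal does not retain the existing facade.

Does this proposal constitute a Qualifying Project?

paragraph 6 — Accredited Proposal: [the proposal involves demolition of a listed structure? yes] AND [the proposal has been the subject of statutory consultation? yes] → satisfied.
paragraph 5 — Standard Proposal: [the site lies within the settlement boundary? no] AND [the existing use is residential? no] AND [the proposal retains the existing facade? no] → not satisfied.
paragraph 2 — Critical Project: [the site is within a flood-risk zone? yes] OR [the proposal includes on-site parking provision? no] → satisfied.
paragraph 1 — Scheduled Alteration: [Accredited Proposal (paragraph 6)? yes] AND [Standard Proposal (paragraph 5)? no] AND [Critical Project (paragraph 2)? yes] → not satisfied.
paragraph 9 — Eligible Alteration: the proposal is accompanied by an ecological survey? no; the site is within a flood-risk zone? yes; the site does not abut a classified highway? yes — 2 of 3 hold (need ≥2) → satisfied.
paragraph 10 — Recognised Scheme: [the site abuts a classified highway? no] OR [the site adjoins protected open land? yes] → satisfied.
paragraph 4 — Class-D Project: [the site is within a flood-risk zone? yes] AND [Eligible Alteration (paragraph 9)? yes] AND [not a Recognised Scheme (paragraph 10)? no] → not satisfied.
paragraph 8 — Excluded Alteration: [the existing use is non-residential? yes] OR [the proposal retains the existing facade? no] → satisfied.
paragraph 12 — Provisional Use: [Excluded Alteration (paragraph 8)? yes] OR [the existing use is residential? no] → satisfied.
paragraph 11 — Qualifying Project: Scheduled Alteration (paragraph 1)? no; Class-D Project (paragraph 4)? no; Provisional Use (paragraph 12)? yes — 1 of 3 hold (need ≥2) → not satisfied.

No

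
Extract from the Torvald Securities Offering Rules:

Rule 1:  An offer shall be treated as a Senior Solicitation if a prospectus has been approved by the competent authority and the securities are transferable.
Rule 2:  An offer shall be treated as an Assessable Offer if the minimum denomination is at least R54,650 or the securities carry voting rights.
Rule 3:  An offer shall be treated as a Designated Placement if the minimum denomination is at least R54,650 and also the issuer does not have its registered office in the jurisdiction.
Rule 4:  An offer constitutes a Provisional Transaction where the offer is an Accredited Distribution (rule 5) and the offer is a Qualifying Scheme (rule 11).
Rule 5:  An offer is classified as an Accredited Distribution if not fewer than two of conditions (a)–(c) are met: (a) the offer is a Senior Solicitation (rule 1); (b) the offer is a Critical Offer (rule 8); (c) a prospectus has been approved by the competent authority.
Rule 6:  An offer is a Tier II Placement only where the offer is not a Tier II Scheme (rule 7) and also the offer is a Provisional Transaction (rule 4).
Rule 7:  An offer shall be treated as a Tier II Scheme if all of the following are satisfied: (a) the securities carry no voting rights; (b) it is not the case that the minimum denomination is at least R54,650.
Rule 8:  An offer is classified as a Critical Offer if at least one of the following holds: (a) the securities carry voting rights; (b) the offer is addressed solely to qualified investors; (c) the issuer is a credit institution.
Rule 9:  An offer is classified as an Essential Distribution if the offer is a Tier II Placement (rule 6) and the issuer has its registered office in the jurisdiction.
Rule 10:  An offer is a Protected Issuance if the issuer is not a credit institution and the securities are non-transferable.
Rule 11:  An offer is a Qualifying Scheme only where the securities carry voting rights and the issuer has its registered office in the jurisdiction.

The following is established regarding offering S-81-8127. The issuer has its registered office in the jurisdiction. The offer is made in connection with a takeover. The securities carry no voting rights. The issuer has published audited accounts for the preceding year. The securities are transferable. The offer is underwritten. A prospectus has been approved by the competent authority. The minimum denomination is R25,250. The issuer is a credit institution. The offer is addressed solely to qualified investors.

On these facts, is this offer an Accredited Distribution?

rule 1 — Senior Solicitation: [a prospectus has been approved by the competent authority? yes] AND [the securities are transferable? yes] → satisfied.
rule 8 — Critical Offer: [the securities carry voting rights? no] OR [the offer is addressed solely to qualified investors? yes] OR [the issuer is a credit institution? yes] → satisfied.
rule 5 — Accredited Distribution: Senior Solicitation (rule 1)? yes; Critical Offer (rule 8)? yes; a prospectus has been approved by the competent authority? yes — 3 of 3 hold (need ≥2) → satisfied.

Yes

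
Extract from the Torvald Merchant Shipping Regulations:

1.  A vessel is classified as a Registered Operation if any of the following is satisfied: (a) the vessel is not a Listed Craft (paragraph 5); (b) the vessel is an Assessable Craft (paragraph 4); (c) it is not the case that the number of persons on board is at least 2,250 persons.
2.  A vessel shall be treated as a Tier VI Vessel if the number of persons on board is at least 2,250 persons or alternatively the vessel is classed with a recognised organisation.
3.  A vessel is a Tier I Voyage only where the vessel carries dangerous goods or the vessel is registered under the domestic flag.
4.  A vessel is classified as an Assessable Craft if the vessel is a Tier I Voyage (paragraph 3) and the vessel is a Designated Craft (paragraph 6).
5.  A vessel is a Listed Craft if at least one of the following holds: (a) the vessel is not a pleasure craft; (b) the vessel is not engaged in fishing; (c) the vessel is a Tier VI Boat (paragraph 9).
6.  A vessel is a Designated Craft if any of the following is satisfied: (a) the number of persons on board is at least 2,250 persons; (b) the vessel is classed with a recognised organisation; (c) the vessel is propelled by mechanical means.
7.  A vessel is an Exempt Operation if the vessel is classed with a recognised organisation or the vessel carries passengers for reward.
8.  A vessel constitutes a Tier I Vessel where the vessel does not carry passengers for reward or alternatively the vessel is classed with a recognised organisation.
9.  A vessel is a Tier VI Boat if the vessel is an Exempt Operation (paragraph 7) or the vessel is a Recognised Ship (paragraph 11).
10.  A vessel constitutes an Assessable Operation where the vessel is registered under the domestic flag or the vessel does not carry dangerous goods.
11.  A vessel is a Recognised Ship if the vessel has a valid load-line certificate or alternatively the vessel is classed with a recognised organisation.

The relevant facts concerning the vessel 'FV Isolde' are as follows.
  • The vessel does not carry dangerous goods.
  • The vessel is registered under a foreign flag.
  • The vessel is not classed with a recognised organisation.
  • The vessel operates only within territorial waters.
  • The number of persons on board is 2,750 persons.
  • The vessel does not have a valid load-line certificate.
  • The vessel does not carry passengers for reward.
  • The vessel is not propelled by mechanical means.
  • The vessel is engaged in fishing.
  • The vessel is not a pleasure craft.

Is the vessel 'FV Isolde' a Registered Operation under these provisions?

No

paragraph 7 — Exempt Operation: [the vessel is classed with a recognised organisation? no] OR [the vessel carries passengers for reward? no] → not satisfied.
paragraph 11 — Recognised Ship: [the vessel has a valid load-line certificate? no] OR [the vessel is classed with a recognised organisation? no] → not satisfied.
paragraph 9 — Tier VI Boat: [Exempt Operation (paragraph 7)? no] OR [Recognised Ship (paragraph 11)? no] → not satisfied.
paragraph 5 — Listed Craft: [the vessel is not a pleasure craft? yes] OR [the vessel is not engaged in fishing? no] OR [Tier VI Boat (paragraph 9)? no] → satisfied.
paragraph 3 — Tier I Voyage: [the vessel carries dangerous goods? no] OR [the vessel is registered under the domestic flag? no] → not satisfied.
paragraph 6 — Designated Craft: [number of persons on board: 2,750 persons ≥ 2,250 persons? yes] OR [the vessel is classed with a recognised organisation? no] OR [the vessel is propelled by mechanical means? no] → satisfied.
paragraph 4 — Assessable Craft: [Tier I Voyage (paragraph 3)? no] AND [Designated Craft (paragraph 6)? yes] → not satisfied.
paragraph 1 — Registered Operation: [not a Listed Craft (paragraph 5)? no] OR [Assessable Craft (paragraph 4)? no] OR [number of persons on board: 2,750 persons ≥ 2,250 persons? yes, so negated condition no] → not satisfied.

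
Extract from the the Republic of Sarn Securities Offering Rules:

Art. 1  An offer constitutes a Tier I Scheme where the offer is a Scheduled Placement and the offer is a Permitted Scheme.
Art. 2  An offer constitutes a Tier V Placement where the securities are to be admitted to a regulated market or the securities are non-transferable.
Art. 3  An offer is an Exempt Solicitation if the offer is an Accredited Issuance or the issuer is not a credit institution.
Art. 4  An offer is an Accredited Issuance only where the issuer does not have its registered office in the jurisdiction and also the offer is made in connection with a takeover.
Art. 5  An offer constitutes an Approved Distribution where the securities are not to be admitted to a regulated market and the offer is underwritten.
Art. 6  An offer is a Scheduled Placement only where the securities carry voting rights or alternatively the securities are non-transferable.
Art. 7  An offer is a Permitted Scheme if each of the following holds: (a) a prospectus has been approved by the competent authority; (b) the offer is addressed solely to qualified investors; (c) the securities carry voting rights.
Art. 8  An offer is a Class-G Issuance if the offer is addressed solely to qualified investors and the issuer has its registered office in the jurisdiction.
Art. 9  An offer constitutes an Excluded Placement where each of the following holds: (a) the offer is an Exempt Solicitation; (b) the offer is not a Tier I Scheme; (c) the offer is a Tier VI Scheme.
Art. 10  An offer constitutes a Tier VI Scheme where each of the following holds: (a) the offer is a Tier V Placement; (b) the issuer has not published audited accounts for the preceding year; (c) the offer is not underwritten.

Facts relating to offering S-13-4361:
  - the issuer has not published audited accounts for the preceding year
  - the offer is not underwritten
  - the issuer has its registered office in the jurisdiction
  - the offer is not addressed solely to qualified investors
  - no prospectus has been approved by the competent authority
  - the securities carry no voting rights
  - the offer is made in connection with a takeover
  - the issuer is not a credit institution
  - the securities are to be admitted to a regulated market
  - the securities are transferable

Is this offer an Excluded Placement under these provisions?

article 4 — Accredited Issuance: [the issuer does not have its registered office in the jurisdiction? no] AND [the offer is made in connection with a takeover? yes] → not satisfied.
article 3 — Exempt Solicitation: [Accredited Issuance (article 4)? no] OR [the issuer is not a credit institution? yes] → satisfied.
article 6 — Scheduled Placement: [the securities carry voting rights? no] OR [the securities are non-transferable? no] → not satisfied.
article 7 — Permitted Scheme: [a prospectus has been approved by the competent authority? no] AND [the offer is addressed solely to qualified investors? no] AND [the securities carry voting rights? no] → not satisfied.
article 1 — Tier I Scheme: [Scheduled Placement (article 6)? no] AND [Permitted Scheme (article 7)? no] → not satisfied.
article 2 — Tier V Placement: [the securities are to be admitted to a regulated market? yes] OR [the securities are non-transferable? no] → satisfied.
article 10 — Tier VI Scheme: [Tier V Placement (article 2)? yes] AND [the issuer has not published audited accounts for the preceding year? yes] AND [the offer is not underwritten? yes] → satisfied.
article 9 — Excluded Placement: [Exempt Solicitation (article 3)? yes] AND [not a Tier I Scheme (article 1)? yes] AND [Tier VI Scheme (article 10)? yes] → satisfied.

Yes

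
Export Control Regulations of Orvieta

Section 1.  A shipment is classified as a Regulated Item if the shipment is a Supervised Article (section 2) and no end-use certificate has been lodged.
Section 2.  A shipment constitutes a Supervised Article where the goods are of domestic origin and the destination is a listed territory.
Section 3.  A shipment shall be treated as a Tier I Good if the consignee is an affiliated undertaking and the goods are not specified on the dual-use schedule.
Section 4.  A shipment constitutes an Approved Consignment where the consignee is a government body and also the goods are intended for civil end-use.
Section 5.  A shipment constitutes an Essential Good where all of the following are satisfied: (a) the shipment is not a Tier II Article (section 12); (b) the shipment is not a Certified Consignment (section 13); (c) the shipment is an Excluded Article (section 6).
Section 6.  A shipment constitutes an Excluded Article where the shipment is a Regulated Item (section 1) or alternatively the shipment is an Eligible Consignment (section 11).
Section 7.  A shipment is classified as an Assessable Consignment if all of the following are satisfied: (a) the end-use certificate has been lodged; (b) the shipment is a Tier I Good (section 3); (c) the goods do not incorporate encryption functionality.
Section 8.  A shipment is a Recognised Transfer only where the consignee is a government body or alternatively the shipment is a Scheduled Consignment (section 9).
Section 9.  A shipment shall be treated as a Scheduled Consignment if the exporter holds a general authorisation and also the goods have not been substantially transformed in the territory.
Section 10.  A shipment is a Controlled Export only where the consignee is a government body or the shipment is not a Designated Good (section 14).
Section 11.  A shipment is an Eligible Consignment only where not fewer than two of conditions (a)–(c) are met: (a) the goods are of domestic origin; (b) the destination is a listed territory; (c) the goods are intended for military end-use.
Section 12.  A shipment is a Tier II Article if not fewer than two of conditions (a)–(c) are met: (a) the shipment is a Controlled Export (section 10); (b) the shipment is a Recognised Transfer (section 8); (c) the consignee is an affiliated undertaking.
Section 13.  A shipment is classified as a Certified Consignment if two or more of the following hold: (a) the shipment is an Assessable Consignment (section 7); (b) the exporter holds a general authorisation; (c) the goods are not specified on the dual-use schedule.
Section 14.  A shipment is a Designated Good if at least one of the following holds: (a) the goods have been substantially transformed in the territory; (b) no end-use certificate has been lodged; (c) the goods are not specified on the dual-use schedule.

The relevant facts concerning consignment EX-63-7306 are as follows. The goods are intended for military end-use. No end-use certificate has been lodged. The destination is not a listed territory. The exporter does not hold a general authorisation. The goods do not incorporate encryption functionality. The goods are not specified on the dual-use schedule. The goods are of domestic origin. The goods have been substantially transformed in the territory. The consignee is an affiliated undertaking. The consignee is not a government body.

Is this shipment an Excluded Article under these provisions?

Yes

section 2 — Supervised Article: [the goods are of domestic origin? yes] AND [the destination is a listed territory? no] → not satisfied.
section 1 — Regulated Item: [Supervised Article (section 2)? no] AND [no end-use certificate has been lodged? yes] → not satisfied.
section 11 — Eligible Consignment: the goods are of domestic origin? yes; the destination is a listed territory? no; the goods are intended for military end-use? yes — 2 of 3 hold (need ≥2) → satisfied.
section 6 — Excluded Article: [Regulated Item (section 1)? no] OR [Eligible Consignment (section 11)? yes] → satisfied.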